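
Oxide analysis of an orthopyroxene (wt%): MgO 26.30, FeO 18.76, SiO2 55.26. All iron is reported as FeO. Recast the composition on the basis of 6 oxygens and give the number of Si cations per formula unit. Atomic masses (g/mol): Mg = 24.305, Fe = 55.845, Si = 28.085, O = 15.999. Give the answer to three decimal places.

2.004 Si apfu

26.30 wt% MgO ÷ 40.304 g/mol = 0.65254 mol, giving 0.65254 Mg and 0.65254 O.
18.76 wt% FeO ÷ 71.844 g/mol = 0.26112 mol, giving 0.26112 Fe and 0.26112 O.
55.26 wt% SiO2 ÷ 60.083 g/mol = 0.91973 mol, giving 0.91973 Si and 1.83946 O.
Oxygen sums to 2.75312; scaling by 6/2.75312 = 2.17935 puts the formula on 6 O.
Si: 0.91973 × 2.17935 = 2.004 atoms per formula unit.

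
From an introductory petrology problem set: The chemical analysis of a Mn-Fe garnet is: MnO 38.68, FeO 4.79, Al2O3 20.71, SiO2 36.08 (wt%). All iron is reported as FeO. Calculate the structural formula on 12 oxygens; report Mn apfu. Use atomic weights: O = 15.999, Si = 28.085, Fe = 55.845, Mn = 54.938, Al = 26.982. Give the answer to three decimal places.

MnO: 38.68/70.937 = 0.54527 mol → 0.54527 mol Mn, 0.54527 mol O.
FeO: 4.79/71.844 = 0.06667 mol → 0.06667 mol Fe, 0.06667 mol O.
Al2O3: 20.71/101.961 = 0.20312 mol → 0.40624 mol Al, 0.60936 mol O.
SiO2: 36.08/60.083 = 0.60050 mol → 0.60050 mol Si, 1.20100 mol O.
Total oxygen = 2.42230 mol. Normalization factor = 12/2.42230 = 4.95397.
Mn per 12 O = 0.54527 × 4.95397 = 2.701.

2.701 Mn apfu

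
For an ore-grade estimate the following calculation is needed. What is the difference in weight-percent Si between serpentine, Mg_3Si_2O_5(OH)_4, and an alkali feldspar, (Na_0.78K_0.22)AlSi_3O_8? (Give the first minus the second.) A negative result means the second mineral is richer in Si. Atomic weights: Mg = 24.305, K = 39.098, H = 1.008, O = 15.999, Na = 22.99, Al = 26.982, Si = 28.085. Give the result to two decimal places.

-11.43 percentage points

First mineral: 56.170 g Si in 277.108 g formula = 20.27 wt% Si.
Second mineral: 84.255 g Si in 265.763 g formula = 31.70 wt% Si.
20.27% − 31.70% gives a difference of -11.43 percentage points.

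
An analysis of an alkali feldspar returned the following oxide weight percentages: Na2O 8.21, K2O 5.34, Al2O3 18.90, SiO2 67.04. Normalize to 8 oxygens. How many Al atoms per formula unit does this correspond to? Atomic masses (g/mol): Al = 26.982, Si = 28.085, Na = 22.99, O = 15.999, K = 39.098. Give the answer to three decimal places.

Na2O: 8.21/61.979 = 0.13246 mol → 0.26492 mol Na, 0.13246 mol O.
K2O: 5.34/94.195 = 0.05669 mol → 0.11338 mol K, 0.05669 mol O.
Al2O3: 18.90/101.961 = 0.18536 mol → 0.37072 mol Al, 0.55608 mol O.
SiO2: 67.04/60.083 = 1.11579 mol → 1.11579 mol Si, 2.23158 mol O.
Total oxygen = 2.97681 mol. Normalization factor = 8/2.97681 = 2.68744.
Al per 8 O = 0.37072 × 2.68744 = 0.996.

0.996 Al apfu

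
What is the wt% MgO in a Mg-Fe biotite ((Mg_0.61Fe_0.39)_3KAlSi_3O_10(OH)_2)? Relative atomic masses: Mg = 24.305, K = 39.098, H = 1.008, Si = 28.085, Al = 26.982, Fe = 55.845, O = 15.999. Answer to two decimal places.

16.24 wt%

M((Mg_0.61Fe_0.39)_3KAlSi_3O_10(OH)_2) = 454.156 g/mol; M(MgO) = 40.304 g/mol.
Moles MgO per formula unit = 1.83 Mg ÷ 1 = 1.8300.
MgO fraction = (1.8300 × 40.304) / 454.156 = 73.756/454.156 = 0.1624.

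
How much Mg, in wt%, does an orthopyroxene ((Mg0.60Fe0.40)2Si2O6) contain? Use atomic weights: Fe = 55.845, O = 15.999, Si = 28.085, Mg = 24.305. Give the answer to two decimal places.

Molar mass of (Mg0.60Fe0.40)2Si2O6: 1.20×24.305 + 0.80×55.845 + 2×28.085 + 6×15.999 = 226.006 g/mol.
Mass of Mg per formula unit: 1.20 × 24.305 = 29.166 g.
Weight fraction Mg = 29.166 / 226.006 = 0.1290.

12.90 wt%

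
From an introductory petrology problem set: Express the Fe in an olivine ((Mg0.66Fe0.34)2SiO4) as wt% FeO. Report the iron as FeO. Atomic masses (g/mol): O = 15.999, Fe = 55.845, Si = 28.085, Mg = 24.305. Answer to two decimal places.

30.13 wt%

Molar mass of (Mg0.66Fe0.34)2SiO4 = 1.32*24.305 + 0.68*55.845 + 1*28.085 + 4*15.999 = 162.138 g/mol.
Each formula unit contains 0.68 Fe, equivalent to 0.68/1 = 0.6800 mol FeO.
M(FeO) = 1×55.845 + 1×15.999 = 71.844 g/mol.
Mass of FeO per formula unit = 0.6800 × 71.844 = 48.854 g.
FeO wt% = 48.854 / 162.138 × 100 = 30.13%.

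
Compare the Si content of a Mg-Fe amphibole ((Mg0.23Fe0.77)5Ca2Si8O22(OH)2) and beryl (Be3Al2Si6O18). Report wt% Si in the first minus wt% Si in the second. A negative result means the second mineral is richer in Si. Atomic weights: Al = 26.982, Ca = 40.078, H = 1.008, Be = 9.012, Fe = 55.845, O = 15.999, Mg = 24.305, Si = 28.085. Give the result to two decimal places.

Si in (Mg0.23Fe0.77)5Ca2Si8O22(OH)2: molar mass 933.782 g/mol; 8×28.085 = 224.680 g → 24.06 wt%.
Si in Be3Al2Si6O18: molar mass 537.492 g/mol; 6×28.085 = 168.510 g → 31.35 wt%.
Difference = 24.06 − 31.35 = -7.29 percentage points.

-7.29 percentage points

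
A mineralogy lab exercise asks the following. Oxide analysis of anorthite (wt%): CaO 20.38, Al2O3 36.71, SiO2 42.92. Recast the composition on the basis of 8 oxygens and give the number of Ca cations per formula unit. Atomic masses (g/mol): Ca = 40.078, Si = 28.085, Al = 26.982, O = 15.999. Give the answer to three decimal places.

1.012 Ca apfu

CaO: 20.38/56.077 = 0.36343 mol → 0.36343 mol Ca, 0.36343 mol O.
Al2O3: 36.71/101.961 = 0.36004 mol → 0.72008 mol Al, 1.08012 mol O.
SiO2: 42.92/60.083 = 0.71435 mol → 0.71435 mol Si, 1.42870 mol O.
Total oxygen = 2.87225 mol. Normalization factor = 8/2.87225 = 2.78527.
Ca per 8 O = 0.36343 × 2.78527 = 1.012.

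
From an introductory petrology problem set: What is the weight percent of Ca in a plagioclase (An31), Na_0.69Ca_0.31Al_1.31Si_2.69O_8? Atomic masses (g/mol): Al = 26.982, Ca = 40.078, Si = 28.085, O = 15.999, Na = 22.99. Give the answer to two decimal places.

Formula mass = 0.69×22.99 + 0.31×40.078 + 1.31×26.982 + 2.69×28.085 + 8×15.999 = 267.174 g/mol, of which 12.424 g is Ca.
So Ca makes up 12.424/267.174 = 0.0465 of the mass, i.e. 4.65%.

4.65 wt%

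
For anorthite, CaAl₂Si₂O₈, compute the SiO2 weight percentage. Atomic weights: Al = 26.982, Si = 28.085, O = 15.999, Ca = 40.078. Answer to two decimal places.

43.19 wt%

Molar mass of CaAl₂Si₂O₈ = 1×40.078 + 2×26.982 + 2×28.085 + 8×15.999 = 278.204 g/mol.
Each formula unit contains 2 Si, equivalent to 2/1 = 2.0000 mol SiO2.
M(SiO2) = 1×28.085 + 2×15.999 = 60.083 g/mol.
Mass of SiO2 per formula unit = 2.0000 × 60.083 = 120.166 g.
SiO2 wt% = 120.166 / 278.204 × 100 = 43.19%.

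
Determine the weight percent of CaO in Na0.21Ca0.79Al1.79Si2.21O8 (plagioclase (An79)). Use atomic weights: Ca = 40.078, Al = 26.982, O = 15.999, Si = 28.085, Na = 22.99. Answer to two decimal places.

16.12 wt%

Molar mass of Na0.21Ca0.79Al1.79Si2.21O8 = 0.21×22.99 + 0.79×40.078 + 1.79×26.982 + 2.21×28.085 + 8×15.999 = 274.847 g/mol.
Each formula unit contains 0.79 Ca, equivalent to 0.79/1 = 0.7900 mol CaO.
M(CaO) = 1×40.078 + 1×15.999 = 56.077 g/mol.
Mass of CaO per formula unit = 0.7900 × 56.077 = 44.301 g.
CaO wt% = 44.301 / 274.847 × 100 = 16.12%.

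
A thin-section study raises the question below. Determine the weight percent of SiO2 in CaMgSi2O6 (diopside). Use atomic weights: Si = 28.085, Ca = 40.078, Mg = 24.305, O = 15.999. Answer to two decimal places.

Formula mass = 216.547 g/mol.
2 Si → 2.0000 mol SiO2 per formula unit; M(SiO2) = 60.083, so SiO2 mass = 120.166 g.
120.166/216.547 × 100 = 55.49 wt%.

55.49 wt%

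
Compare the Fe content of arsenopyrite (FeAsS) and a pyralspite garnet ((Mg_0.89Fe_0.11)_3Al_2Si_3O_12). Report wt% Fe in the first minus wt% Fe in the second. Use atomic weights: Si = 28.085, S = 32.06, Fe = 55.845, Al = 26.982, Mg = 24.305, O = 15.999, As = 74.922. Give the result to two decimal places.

First mineral: 55.845 g Fe in 162.827 g formula = 34.30 wt% Fe.
Second mineral: 18.429 g Fe in 413.530 g formula = 4.46 wt% Fe.
34.30% − 4.46% gives a difference of 29.84 percentage points.

29.84 percentage points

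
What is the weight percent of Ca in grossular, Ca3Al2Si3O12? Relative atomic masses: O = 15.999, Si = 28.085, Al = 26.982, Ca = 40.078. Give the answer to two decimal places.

26.69 mass %

Formula mass = 3·40.078 + 2·26.982 + 3·28.085 + 12·15.999 = 450.441 g/mol, of which 120.234 g is Ca.
So Ca makes up 120.234/450.441 = 0.2669 of the mass, i.e. 26.69%.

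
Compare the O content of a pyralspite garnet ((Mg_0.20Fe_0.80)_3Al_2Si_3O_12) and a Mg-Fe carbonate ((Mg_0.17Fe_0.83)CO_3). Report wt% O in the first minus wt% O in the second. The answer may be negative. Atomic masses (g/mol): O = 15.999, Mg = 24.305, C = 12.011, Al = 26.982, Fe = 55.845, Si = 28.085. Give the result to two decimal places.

O in (Mg_0.20Fe_0.80)_3Al_2Si_3O_12: molar mass 478.818 g/mol; 12×15.999 = 191.988 g → 40.10 wt%.
O in (Mg_0.17Fe_0.83)CO_3: molar mass 110.491 g/mol; 3×15.999 = 47.997 g → 43.44 wt%.
Difference = 40.10 − 43.44 = -3.34 percentage points.

-3.34 percentage points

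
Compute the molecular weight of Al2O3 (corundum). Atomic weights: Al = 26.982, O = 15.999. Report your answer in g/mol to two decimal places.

M = 2(26.982) + 3(15.999)

101.96 g/mol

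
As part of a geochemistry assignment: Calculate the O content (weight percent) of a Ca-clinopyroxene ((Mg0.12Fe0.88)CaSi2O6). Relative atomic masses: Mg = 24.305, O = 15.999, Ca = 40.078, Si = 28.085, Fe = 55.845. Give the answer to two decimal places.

Formula mass = 0.12×24.305 + 0.88×55.845 + 1×40.078 + 2×28.085 + 6×15.999 = 244.302 g/mol, of which 95.994 g is O.
So O makes up 95.994/244.302 = 0.3929 of the mass, i.e. 39.29%.

39.29 weight percent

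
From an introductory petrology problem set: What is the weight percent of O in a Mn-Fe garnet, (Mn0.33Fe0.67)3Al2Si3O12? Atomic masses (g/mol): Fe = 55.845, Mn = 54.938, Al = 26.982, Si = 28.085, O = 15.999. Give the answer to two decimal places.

Formula mass = 0.99×54.938 + 2.01×55.845 + 2×26.982 + 3×28.085 + 12×15.999 = 496.844 g/mol, of which 191.988 g is O.
So O makes up 191.988/496.844 = 0.3864 of the mass, i.e. 38.64%.

38.64 weight percent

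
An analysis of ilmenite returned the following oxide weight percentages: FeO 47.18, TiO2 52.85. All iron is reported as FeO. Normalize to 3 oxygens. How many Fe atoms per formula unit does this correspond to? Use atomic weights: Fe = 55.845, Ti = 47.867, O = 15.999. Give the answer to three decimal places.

47.18 wt% FeO ÷ 71.844 g/mol = 0.65670 mol, giving 0.65670 Fe and 0.65670 O.
52.85 wt% TiO2 ÷ 79.865 g/mol = 0.66174 mol, giving 0.66174 Ti and 1.32348 O.
Oxygen sums to 1.98018; scaling by 3/1.98018 = 1.51501 puts the formula on 3 O.
Fe: 0.65670 × 1.51501 = 0.995 atoms per formula unit.

0.995 Fe apfu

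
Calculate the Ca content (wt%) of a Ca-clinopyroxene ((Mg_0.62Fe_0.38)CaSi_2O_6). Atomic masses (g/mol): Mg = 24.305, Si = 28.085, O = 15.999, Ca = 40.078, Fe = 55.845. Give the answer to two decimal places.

17.54 wt%

M((Mg_0.62Fe_0.38)CaSi_2O_6) = 228.532 g/mol.
Ca contributes 1 × 40.078 = 40.078 g per mole.
40.078/228.532 = 0.1754 → 17.54%.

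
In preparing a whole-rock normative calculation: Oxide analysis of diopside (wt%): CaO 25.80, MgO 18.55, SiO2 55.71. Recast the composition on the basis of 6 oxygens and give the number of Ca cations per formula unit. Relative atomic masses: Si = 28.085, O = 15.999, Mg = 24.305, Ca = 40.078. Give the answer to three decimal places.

CaO: 25.80/56.077 = 0.46008 mol → 0.46008 mol Ca, 0.46008 mol O.
MgO: 18.55/40.304 = 0.46025 mol → 0.46025 mol Mg, 0.46025 mol O.
SiO2: 55.71/60.083 = 0.92722 mol → 0.92722 mol Si, 1.85444 mol O.
Total oxygen = 2.77477 mol. Normalization factor = 6/2.77477 = 2.16234.
Ca per 6 O = 0.46008 × 2.16234 = 0.995.

0.995 Ca apfu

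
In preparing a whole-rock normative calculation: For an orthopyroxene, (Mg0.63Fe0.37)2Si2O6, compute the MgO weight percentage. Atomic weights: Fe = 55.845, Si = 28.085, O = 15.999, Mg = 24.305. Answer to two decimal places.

Molar mass of (Mg0.63Fe0.37)2Si2O6 = 1.26*24.305 + 0.74*55.845 + 2*28.085 + 6*15.999 = 224.114 g/mol.
Each formula unit contains 1.26 Mg, equivalent to 1.26/1 = 1.2600 mol MgO.
M(MgO) = 1×24.305 + 1×15.999 = 40.304 g/mol.
Mass of MgO per formula unit = 1.2600 × 40.304 = 50.783 g.
MgO wt% = 50.783 / 224.114 × 100 = 22.66%.

22.66 wt%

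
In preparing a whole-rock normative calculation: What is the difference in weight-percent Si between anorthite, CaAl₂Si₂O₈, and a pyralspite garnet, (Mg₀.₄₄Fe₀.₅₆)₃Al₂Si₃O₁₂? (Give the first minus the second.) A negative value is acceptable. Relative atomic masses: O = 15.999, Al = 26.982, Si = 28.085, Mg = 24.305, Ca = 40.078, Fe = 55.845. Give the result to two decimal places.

M(CaAl₂Si₂O₈) = 278.204 g/mol, so wt% Si = 56.170/278.204 × 100 = 20.19%.
M((Mg₀.₄₄Fe₀.₅₆)₃Al₂Si₃O₁₂) = 456.109 g/mol, so wt% Si = 84.255/456.109 × 100 = 18.47%.
20.19 − 18.47 = 1.72 pp.

1.72 percentage points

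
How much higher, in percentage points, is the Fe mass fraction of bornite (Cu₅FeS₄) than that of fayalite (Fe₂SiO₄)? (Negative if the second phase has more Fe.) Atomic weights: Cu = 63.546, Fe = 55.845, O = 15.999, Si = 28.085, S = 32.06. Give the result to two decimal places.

-43.68 percentage points

Fe in Cu₅FeS₄: molar mass 501.815 g/mol; 1×55.845 = 55.845 g → 11.13 wt%.
Fe in Fe₂SiO₄: molar mass 203.771 g/mol; 2×55.845 = 111.690 g → 54.81 wt%.
Difference = 11.13 − 54.81 = -43.68 percentage points.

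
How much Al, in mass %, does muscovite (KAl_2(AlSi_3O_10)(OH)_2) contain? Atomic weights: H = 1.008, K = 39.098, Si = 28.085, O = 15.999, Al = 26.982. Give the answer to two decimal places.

20.32 mass %

Formula mass = 1*39.098 + 3*26.982 + 3*28.085 + 12*15.999 + 2*1.008 = 398.303 g/mol, of which 80.946 g is Al.
So Al makes up 80.946/398.303 = 0.2032 of the mass, i.e. 20.32%.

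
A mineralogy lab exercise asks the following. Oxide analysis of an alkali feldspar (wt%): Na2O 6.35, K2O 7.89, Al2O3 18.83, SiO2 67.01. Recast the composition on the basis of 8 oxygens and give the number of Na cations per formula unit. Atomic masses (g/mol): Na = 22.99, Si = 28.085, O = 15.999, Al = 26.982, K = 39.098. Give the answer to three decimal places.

Na2O: 6.35/61.979 = 0.10245 mol → 0.20490 mol Na, 0.10245 mol O.
K2O: 7.89/94.195 = 0.08376 mol → 0.16752 mol K, 0.08376 mol O.
Al2O3: 18.83/101.961 = 0.18468 mol → 0.36936 mol Al, 0.55404 mol O.
SiO2: 67.01/60.083 = 1.11529 mol → 1.11529 mol Si, 2.23058 mol O.
Total oxygen = 2.97083 mol. Normalization factor = 8/2.97083 = 2.69285.
Na per 8 O = 0.20490 × 2.69285 = 0.552.

0.552 Na apfu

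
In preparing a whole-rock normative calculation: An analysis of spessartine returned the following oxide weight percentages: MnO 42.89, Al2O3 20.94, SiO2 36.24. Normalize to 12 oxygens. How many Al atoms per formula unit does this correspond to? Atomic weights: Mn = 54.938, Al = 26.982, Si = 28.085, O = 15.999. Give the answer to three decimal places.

2.031 Al apfu

MnO: 42.89/70.937 = 0.60462 mol → 0.60462 mol Mn, 0.60462 mol O.
Al2O3: 20.94/101.961 = 0.20537 mol → 0.41074 mol Al, 0.61611 mol O.
SiO2: 36.24/60.083 = 0.60317 mol → 0.60317 mol Si, 1.20634 mol O.
Total oxygen = 2.42707 mol. Normalization factor = 12/2.42707 = 4.94423.
Al per 12 O = 0.41074 × 4.94423 = 2.031.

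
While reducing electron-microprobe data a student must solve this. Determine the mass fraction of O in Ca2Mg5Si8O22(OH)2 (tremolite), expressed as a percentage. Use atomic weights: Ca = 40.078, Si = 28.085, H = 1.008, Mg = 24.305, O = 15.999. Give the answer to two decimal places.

47.27 mass %

M(Ca2Mg5Si8O22(OH)2) = 812.353 g/mol.
O contributes 24 × 15.999 = 383.976 g per mole.
383.976/812.353 = 0.4727 → 47.27%.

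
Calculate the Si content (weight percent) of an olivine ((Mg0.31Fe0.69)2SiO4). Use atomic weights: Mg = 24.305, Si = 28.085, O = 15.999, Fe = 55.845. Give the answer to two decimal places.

15.25 weight percent

Molar mass of (Mg0.31Fe0.69)2SiO4: 0.62*24.305 + 1.38*55.845 + 1*28.085 + 4*15.999 = 184.216 g/mol.
Mass of Si per formula unit: 1 × 28.085 = 28.085 g.
Weight fraction Si = 28.085 / 184.216 = 0.1525.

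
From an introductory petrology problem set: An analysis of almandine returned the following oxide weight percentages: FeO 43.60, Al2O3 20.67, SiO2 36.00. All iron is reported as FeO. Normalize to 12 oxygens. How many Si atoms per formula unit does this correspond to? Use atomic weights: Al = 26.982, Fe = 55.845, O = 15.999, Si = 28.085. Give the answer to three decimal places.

2.979 Si apfu

FeO (M=71.844): mol = 0.60687; Fe = 0.60687, O = 0.60687.
Al2O3 (M=101.961): mol = 0.20272; Al = 0.40544, O = 0.60816.
SiO2 (M=60.083): mol = 0.59917; Si = 0.59917, O = 1.19834.
ΣO = 2.41337; factor = 12/ΣO = 4.97230.
Si apfu = 0.59917 × 4.97230 = 2.979.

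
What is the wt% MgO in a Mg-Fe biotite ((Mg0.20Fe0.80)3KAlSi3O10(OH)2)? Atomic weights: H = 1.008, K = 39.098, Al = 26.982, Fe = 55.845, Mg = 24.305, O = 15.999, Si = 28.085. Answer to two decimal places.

Formula mass = 492.950 g/mol.
0.60 Mg → 0.6000 mol MgO per formula unit; M(MgO) = 40.304, so MgO mass = 24.182 g.
24.182/492.950 × 100 = 4.91 wt%.

4.91 wt%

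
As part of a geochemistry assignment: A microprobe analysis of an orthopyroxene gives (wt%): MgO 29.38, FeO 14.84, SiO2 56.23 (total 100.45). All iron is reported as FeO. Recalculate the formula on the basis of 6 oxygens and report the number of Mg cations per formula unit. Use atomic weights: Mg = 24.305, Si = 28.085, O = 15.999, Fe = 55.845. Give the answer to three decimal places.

29.38 wt% MgO ÷ 40.304 g/mol = 0.72896 mol, giving 0.72896 Mg and 0.72896 O.
14.84 wt% FeO ÷ 71.844 g/mol = 0.20656 mol, giving 0.20656 Fe and 0.20656 O.
56.23 wt% SiO2 ÷ 60.083 g/mol = 0.93587 mol, giving 0.93587 Si and 1.87174 O.
Oxygen sums to 2.80726; scaling by 6/2.80726 = 2.13732 puts the formula on 6 O.
Mg: 0.72896 × 2.13732 = 1.558 atoms per formula unit.

1.558 Mg apfu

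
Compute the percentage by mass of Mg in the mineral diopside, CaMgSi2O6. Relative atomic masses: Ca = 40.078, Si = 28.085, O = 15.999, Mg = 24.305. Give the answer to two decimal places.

11.22 mass %

Molar mass of CaMgSi2O6: 1·40.078 + 1·24.305 + 2·28.085 + 6·15.999 = 216.547 g/mol.
Mass of Mg per formula unit: 1 × 24.305 = 24.305 g.
Weight fraction Mg = 24.305 / 216.547 = 0.1122.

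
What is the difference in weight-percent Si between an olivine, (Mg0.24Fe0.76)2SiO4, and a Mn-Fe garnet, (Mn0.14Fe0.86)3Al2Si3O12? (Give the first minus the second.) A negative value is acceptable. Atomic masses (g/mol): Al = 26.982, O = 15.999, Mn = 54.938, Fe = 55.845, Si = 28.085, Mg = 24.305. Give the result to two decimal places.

Si in (Mg0.24Fe0.76)2SiO4: molar mass 188.632 g/mol; 1×28.085 = 28.085 g → 14.89 wt%.
Si in (Mn0.14Fe0.86)3Al2Si3O12: molar mass 497.361 g/mol; 3×28.085 = 84.255 g → 16.94 wt%.
Difference = 14.89 − 16.94 = -2.05 percentage points.

-2.05 percentage points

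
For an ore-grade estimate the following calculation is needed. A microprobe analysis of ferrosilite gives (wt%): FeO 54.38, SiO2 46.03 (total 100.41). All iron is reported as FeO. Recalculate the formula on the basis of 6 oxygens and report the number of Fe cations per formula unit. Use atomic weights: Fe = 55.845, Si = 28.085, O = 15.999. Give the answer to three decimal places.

FeO (M=71.844): mol = 0.75692; Fe = 0.75692, O = 0.75692.
SiO2 (M=60.083): mol = 0.76611; Si = 0.76611, O = 1.53222.
ΣO = 2.28914; factor = 6/ΣO = 2.62107.
Fe apfu = 0.75692 × 2.62107 = 1.984.

1.984 Fe apfu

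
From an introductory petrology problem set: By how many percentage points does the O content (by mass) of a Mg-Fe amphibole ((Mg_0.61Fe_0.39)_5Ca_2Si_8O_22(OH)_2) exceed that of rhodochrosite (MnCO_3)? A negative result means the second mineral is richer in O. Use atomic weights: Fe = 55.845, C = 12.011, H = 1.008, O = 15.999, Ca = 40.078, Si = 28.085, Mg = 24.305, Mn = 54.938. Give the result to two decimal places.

M((Mg_0.61Fe_0.39)_5Ca_2Si_8O_22(OH)_2) = 873.856 g/mol, so wt% O = 383.976/873.856 × 100 = 43.94%.
M(MnCO_3) = 114.946 g/mol, so wt% O = 47.997/114.946 × 100 = 41.76%.
43.94 − 41.76 = 2.18 pp.

2.18 percentage points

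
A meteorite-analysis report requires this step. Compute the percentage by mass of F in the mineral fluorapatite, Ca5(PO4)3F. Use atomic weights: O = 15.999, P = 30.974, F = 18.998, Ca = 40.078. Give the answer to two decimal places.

3.77 wt%

Formula mass = 5·40.078 + 3·30.974 + 12·15.999 + 1·18.998 = 504.298 g/mol, of which 18.998 g is F.
So F makes up 18.998/504.298 = 0.0377 of the mass, i.e. 3.77%.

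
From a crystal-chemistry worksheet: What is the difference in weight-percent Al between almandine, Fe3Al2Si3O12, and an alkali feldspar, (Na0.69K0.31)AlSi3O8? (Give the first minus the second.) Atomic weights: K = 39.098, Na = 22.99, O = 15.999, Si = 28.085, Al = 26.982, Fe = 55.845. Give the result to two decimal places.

M(Fe3Al2Si3O12) = 497.742 g/mol, so wt% Al = 53.964/497.742 × 100 = 10.84%.
M((Na0.69K0.31)AlSi3O8) = 267.212 g/mol, so wt% Al = 26.982/267.212 × 100 = 10.10%.
10.84 − 10.10 = 0.74 pp.

0.74 percentage points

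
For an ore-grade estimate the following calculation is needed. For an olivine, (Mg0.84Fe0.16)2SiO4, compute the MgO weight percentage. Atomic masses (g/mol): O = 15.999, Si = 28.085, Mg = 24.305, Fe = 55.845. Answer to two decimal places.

44.91 wt%

Molar mass of (Mg0.84Fe0.16)2SiO4 = 1.68×24.305 + 0.32×55.845 + 1×28.085 + 4×15.999 = 150.784 g/mol.
Each formula unit contains 1.68 Mg, equivalent to 1.68/1 = 1.6800 mol MgO.
M(MgO) = 1×24.305 + 1×15.999 = 40.304 g/mol.
Mass of MgO per formula unit = 1.6800 × 40.304 = 67.711 g.
MgO wt% = 67.711 / 150.784 × 100 = 44.91%.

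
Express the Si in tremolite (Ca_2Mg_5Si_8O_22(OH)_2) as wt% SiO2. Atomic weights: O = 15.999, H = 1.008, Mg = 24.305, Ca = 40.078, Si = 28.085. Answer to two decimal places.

59.17 wt%

Formula mass = 812.353 g/mol.
8 Si → 8.0000 mol SiO2 per formula unit; M(SiO2) = 60.083, so SiO2 mass = 480.664 g.
480.664/812.353 × 100 = 59.17 wt%.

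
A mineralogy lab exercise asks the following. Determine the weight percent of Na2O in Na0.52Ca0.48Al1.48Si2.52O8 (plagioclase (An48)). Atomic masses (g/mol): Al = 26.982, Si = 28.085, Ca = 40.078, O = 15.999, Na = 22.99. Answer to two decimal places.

5.97 wt%

M(Na0.52Ca0.48Al1.48Si2.52O8) = 269.892 g/mol; M(Na2O) = 61.979 g/mol.
Moles Na2O per formula unit = 0.52 Na ÷ 2 = 0.2600.
Na2O fraction = (0.2600 × 61.979) / 269.892 = 16.115/269.892 = 0.0597.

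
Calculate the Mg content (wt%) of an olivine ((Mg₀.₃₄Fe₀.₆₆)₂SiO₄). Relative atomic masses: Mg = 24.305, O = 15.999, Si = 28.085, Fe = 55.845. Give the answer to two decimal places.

9.06 wt%

M((Mg₀.₃₄Fe₀.₆₆)₂SiO₄) = 182.324 g/mol.
Mg contributes 0.68 × 24.305 = 16.527 g per mole.
16.527/182.324 = 0.0906 → 9.06%.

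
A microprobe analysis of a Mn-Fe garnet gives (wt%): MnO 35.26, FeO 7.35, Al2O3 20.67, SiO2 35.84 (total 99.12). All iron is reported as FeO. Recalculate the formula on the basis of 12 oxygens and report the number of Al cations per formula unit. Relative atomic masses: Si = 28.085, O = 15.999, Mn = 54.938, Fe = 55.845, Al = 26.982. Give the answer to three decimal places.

MnO (M=70.937): mol = 0.49706; Mn = 0.49706, O = 0.49706.
FeO (M=71.844): mol = 0.10230; Fe = 0.10230, O = 0.10230.
Al2O3 (M=101.961): mol = 0.20272; Al = 0.40544, O = 0.60816.
SiO2 (M=60.083): mol = 0.59651; Si = 0.59651, O = 1.19302.
ΣO = 2.40054; factor = 12/ΣO = 4.99888.
Al apfu = 0.40544 × 4.99888 = 2.027.

2.027 Al apfu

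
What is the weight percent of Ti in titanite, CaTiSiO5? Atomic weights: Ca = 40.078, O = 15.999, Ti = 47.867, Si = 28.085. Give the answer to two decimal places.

Molar mass of CaTiSiO5: 1×40.078 + 1×47.867 + 1×28.085 + 5×15.999 = 196.025 g/mol.
Mass of Ti per formula unit: 1 × 47.867 = 47.867 g.
Weight fraction Ti = 47.867 / 196.025 = 0.2442.

24.42 weight percent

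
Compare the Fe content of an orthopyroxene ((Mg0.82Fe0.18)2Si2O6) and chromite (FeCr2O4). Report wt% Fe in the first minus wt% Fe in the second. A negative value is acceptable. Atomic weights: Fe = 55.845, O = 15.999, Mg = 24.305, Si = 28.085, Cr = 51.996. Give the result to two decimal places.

-15.47 percentage points

Fe in (Mg0.82Fe0.18)2Si2O6: molar mass 212.128 g/mol; 0.36×55.845 = 20.104 g → 9.48 wt%.
Fe in FeCr2O4: molar mass 223.833 g/mol; 1×55.845 = 55.845 g → 24.95 wt%.
Difference = 9.48 − 24.95 = -15.47 percentage points.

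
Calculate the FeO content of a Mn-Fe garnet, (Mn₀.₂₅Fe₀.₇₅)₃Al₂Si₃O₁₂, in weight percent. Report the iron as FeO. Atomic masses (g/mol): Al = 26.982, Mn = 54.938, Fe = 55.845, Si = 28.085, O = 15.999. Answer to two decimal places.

32.52 wt%

M((Mn₀.₂₅Fe₀.₇₅)₃Al₂Si₃O₁₂) = 497.062 g/mol; M(FeO) = 71.844 g/mol.
Moles FeO per formula unit = 2.25 Fe ÷ 1 = 2.2500.
FeO fraction = (2.2500 × 71.844) / 497.062 = 161.649/497.062 = 0.3252.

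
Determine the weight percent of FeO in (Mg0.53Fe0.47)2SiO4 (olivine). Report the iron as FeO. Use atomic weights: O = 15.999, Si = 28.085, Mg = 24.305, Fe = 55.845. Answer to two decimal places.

M((Mg0.53Fe0.47)2SiO4) = 170.339 g/mol; M(FeO) = 71.844 g/mol.
Moles FeO per formula unit = 0.94 Fe ÷ 1 = 0.9400.
FeO fraction = (0.9400 × 71.844) / 170.339 = 67.533/170.339 = 0.3965.

39.65 wt%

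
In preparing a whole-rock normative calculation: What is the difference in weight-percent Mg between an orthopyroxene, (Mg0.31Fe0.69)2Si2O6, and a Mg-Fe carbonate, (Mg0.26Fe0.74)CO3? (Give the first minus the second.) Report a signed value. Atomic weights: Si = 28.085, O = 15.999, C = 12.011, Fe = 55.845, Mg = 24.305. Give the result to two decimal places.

0.30 percentage points

Mg in (Mg0.31Fe0.69)2Si2O6: molar mass 244.299 g/mol; 0.62×24.305 = 15.069 g → 6.17 wt%.
Mg in (Mg0.26Fe0.74)CO3: molar mass 107.653 g/mol; 0.26×24.305 = 6.319 g → 5.87 wt%.
Difference = 6.17 − 5.87 = 0.30 percentage points.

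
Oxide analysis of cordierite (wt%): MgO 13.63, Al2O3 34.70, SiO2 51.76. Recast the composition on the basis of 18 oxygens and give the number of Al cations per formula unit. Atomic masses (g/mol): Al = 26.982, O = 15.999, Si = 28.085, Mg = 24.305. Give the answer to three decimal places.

3.975 Al apfu

13.63 wt% MgO ÷ 40.304 g/mol = 0.33818 mol, giving 0.33818 Mg and 0.33818 O.
34.70 wt% Al2O3 ÷ 101.961 g/mol = 0.34033 mol, giving 0.68066 Al and 1.02099 O.
51.76 wt% SiO2 ÷ 60.083 g/mol = 0.86147 mol, giving 0.86147 Si and 1.72294 O.
Oxygen sums to 3.08211; scaling by 18/3.08211 = 5.84015 puts the formula on 18 O.
Al: 0.68066 × 5.84015 = 3.975 atoms per formula unit.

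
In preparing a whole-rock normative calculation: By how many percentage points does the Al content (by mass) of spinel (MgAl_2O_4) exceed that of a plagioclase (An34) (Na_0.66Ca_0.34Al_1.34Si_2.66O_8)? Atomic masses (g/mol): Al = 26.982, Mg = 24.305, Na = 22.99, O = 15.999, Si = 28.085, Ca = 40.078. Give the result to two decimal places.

24.42 percentage points

First mineral: 53.964 g Al in 142.265 g formula = 37.93 wt% Al.
Second mineral: 36.156 g Al in 267.654 g formula = 13.51 wt% Al.
37.93% − 13.51% gives a difference of 24.42 percentage points.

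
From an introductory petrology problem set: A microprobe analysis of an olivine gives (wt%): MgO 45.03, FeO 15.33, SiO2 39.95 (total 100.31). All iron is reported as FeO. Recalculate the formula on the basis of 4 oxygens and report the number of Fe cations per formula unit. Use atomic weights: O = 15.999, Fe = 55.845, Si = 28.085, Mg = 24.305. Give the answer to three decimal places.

0.321 Fe apfu

45.03 wt% MgO ÷ 40.304 g/mol = 1.11726 mol, giving 1.11726 Mg and 1.11726 O.
15.33 wt% FeO ÷ 71.844 g/mol = 0.21338 mol, giving 0.21338 Fe and 0.21338 O.
39.95 wt% SiO2 ÷ 60.083 g/mol = 0.66491 mol, giving 0.66491 Si and 1.32982 O.
Oxygen sums to 2.66046; scaling by 4/2.66046 = 1.50350 puts the formula on 4 O.
Fe: 0.21338 × 1.50350 = 0.321 atoms per formula unit.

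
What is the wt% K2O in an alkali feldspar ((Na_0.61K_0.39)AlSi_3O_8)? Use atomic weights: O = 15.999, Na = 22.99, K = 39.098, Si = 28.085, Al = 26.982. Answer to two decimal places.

6.84 wt%

M((Na_0.61K_0.39)AlSi_3O_8) = 268.501 g/mol; M(K2O) = 94.195 g/mol.
Moles K2O per formula unit = 0.39 K ÷ 2 = 0.1950.
K2O fraction = (0.1950 × 94.195) / 268.501 = 18.368/268.501 = 0.0684.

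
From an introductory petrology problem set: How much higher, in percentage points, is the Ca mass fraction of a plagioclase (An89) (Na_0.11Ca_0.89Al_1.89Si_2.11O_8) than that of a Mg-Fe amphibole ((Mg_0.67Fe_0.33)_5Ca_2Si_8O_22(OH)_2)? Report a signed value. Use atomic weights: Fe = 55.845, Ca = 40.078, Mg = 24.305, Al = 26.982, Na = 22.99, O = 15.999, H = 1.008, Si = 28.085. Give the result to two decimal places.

3.63 percentage points

Ca in Na_0.11Ca_0.89Al_1.89Si_2.11O_8: molar mass 276.446 g/mol; 0.89×40.078 = 35.669 g → 12.90 wt%.
Ca in (Mg_0.67Fe_0.33)_5Ca_2Si_8O_22(OH)_2: molar mass 864.394 g/mol; 2×40.078 = 80.156 g → 9.27 wt%.
Difference = 12.90 − 9.27 = 3.63 percentage points.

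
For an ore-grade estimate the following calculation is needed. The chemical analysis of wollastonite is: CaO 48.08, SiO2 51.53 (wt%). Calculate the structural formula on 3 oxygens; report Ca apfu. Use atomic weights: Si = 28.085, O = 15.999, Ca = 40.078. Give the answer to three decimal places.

1.000 Ca apfu

48.08 wt% CaO ÷ 56.077 g/mol = 0.85739 mol, giving 0.85739 Ca and 0.85739 O.
51.53 wt% SiO2 ÷ 60.083 g/mol = 0.85765 mol, giving 0.85765 Si and 1.71530 O.
Oxygen sums to 2.57269; scaling by 3/2.57269 = 1.16609 puts the formula on 3 O.
Ca: 0.85739 × 1.16609 = 1.000 atoms per formula unit.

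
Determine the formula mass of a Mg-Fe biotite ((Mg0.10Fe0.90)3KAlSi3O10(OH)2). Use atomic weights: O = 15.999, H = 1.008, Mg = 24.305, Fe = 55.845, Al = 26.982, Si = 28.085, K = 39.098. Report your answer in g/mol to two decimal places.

502.41 g/mol

Mg: 0.30 × 24.305 = 7.2915
Fe: 2.70 × 55.845 = 150.7815
K: 1 × 39.098 = 39.0980
Al: 1 × 26.982 = 26.9820
Si: 3 × 28.085 = 84.2550
O: 12 × 15.999 = 191.9880
H: 2 × 1.008 = 2.0160
Summing the contributions gives the formula mass.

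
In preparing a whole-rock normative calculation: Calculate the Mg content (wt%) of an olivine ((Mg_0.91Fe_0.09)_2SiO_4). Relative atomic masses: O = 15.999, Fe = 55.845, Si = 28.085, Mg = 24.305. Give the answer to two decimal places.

M((Mg_0.91Fe_0.09)_2SiO_4) = 146.368 g/mol.
Mg contributes 1.82 × 24.305 = 44.235 g per mole.
44.235/146.368 = 0.3022 → 30.22%.

30.22 wt%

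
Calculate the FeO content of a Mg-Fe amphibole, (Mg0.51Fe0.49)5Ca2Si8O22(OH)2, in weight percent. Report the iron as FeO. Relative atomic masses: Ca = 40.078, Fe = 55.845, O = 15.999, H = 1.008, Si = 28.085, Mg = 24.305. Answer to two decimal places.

19.79 wt%

M((Mg0.51Fe0.49)5Ca2Si8O22(OH)2) = 889.626 g/mol; M(FeO) = 71.844 g/mol.
Moles FeO per formula unit = 2.45 Fe ÷ 1 = 2.4500.
FeO fraction = (2.4500 × 71.844) / 889.626 = 176.018/889.626 = 0.1979.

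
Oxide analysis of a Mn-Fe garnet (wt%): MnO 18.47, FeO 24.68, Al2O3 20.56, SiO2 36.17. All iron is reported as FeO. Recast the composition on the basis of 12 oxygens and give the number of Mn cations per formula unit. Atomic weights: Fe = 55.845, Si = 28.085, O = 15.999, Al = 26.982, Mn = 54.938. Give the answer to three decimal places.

MnO (M=70.937): mol = 0.26037; Mn = 0.26037, O = 0.26037.
FeO (M=71.844): mol = 0.34352; Fe = 0.34352, O = 0.34352.
Al2O3 (M=101.961): mol = 0.20165; Al = 0.40330, O = 0.60495.
SiO2 (M=60.083): mol = 0.60200; Si = 0.60200, O = 1.20400.
ΣO = 2.41284; factor = 12/ΣO = 4.97339.
Mn apfu = 0.26037 × 4.97339 = 1.295.

1.295 Mn apfu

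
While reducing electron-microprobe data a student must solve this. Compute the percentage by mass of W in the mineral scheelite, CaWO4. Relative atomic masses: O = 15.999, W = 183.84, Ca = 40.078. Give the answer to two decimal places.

M(CaWO4) = 287.914 g/mol.
W contributes 1 × 183.84 = 183.840 g per mole.
183.840/287.914 = 0.6385 → 63.85%.

63.85 weight percent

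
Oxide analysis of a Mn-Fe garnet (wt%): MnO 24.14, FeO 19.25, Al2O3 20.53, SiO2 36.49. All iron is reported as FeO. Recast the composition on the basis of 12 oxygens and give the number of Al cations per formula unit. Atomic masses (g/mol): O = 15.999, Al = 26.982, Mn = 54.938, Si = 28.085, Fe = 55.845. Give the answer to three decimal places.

24.14 wt% MnO ÷ 70.937 g/mol = 0.34030 mol, giving 0.34030 Mn and 0.34030 O.
19.25 wt% FeO ÷ 71.844 g/mol = 0.26794 mol, giving 0.26794 Fe and 0.26794 O.
20.53 wt% Al2O3 ÷ 101.961 g/mol = 0.20135 mol, giving 0.40270 Al and 0.60405 O.
36.49 wt% SiO2 ÷ 60.083 g/mol = 0.60733 mol, giving 0.60733 Si and 1.21466 O.
Oxygen sums to 2.42695; scaling by 12/2.42695 = 4.94448 puts the formula on 12 O.
Al: 0.40270 × 4.94448 = 1.991 atoms per formula unit.

1.991 Al apfu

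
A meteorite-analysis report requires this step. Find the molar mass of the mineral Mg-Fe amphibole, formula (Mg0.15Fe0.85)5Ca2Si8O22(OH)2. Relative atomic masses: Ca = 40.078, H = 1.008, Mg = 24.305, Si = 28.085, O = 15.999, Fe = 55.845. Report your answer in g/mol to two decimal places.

M = 0.75*24.305 + 4.25*55.845 + 2*40.078 + 8*28.085 + 24*15.999 + 2*1.008

946.40 g/mol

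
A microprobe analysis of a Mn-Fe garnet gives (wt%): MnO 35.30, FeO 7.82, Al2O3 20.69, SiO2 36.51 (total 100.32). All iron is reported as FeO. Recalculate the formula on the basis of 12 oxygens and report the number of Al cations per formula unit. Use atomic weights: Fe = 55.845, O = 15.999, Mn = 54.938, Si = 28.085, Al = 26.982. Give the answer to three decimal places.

MnO (M=70.937): mol = 0.49762; Mn = 0.49762, O = 0.49762.
FeO (M=71.844): mol = 0.10885; Fe = 0.10885, O = 0.10885.
Al2O3 (M=101.961): mol = 0.20292; Al = 0.40584, O = 0.60876.
SiO2 (M=60.083): mol = 0.60766; Si = 0.60766, O = 1.21532.
ΣO = 2.43055; factor = 12/ΣO = 4.93715.
Al apfu = 0.40584 × 4.93715 = 2.004.

2.004 Al apfu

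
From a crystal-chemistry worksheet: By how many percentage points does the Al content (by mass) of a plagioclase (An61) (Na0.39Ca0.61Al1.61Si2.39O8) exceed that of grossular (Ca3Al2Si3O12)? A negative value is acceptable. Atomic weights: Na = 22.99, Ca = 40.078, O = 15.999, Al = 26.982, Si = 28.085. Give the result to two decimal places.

3.99 percentage points

First mineral: 43.441 g Al in 271.970 g formula = 15.97 wt% Al.
Second mineral: 53.964 g Al in 450.441 g formula = 11.98 wt% Al.
15.97% − 11.98% gives a difference of 3.99 percentage points.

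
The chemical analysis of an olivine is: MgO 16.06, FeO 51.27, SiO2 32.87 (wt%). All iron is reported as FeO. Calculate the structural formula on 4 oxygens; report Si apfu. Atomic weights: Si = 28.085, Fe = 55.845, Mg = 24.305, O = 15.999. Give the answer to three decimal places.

MgO: 16.06/40.304 = 0.39847 mol → 0.39847 mol Mg, 0.39847 mol O.
FeO: 51.27/71.844 = 0.71363 mol → 0.71363 mol Fe, 0.71363 mol O.
SiO2: 32.87/60.083 = 0.54708 mol → 0.54708 mol Si, 1.09416 mol O.
Total oxygen = 2.20626 mol. Normalization factor = 4/2.20626 = 1.81302.
Si per 4 O = 0.54708 × 1.81302 = 0.992.

0.992 Si apfu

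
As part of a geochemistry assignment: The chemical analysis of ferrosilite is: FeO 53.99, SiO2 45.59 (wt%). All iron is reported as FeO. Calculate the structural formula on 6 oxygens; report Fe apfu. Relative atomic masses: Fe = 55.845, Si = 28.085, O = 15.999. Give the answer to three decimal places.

FeO (M=71.844): mol = 0.75149; Fe = 0.75149, O = 0.75149.
SiO2 (M=60.083): mol = 0.75878; Si = 0.75878, O = 1.51756.
ΣO = 2.26905; factor = 6/ΣO = 2.64428.
Fe apfu = 0.75149 × 2.64428 = 1.987.

1.987 Fe apfu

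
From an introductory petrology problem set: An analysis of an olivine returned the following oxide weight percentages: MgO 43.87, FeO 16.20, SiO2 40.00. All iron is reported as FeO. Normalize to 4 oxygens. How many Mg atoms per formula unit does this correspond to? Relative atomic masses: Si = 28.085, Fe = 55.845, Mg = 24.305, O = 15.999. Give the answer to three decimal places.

1.646 Mg apfu

MgO: 43.87/40.304 = 1.08848 mol → 1.08848 mol Mg, 1.08848 mol O.
FeO: 16.20/71.844 = 0.22549 mol → 0.22549 mol Fe, 0.22549 mol O.
SiO2: 40.00/60.083 = 0.66575 mol → 0.66575 mol Si, 1.33150 mol O.
Total oxygen = 2.64547 mol. Normalization factor = 4/2.64547 = 1.51202.
Mg per 4 O = 1.08848 × 1.51202 = 1.646.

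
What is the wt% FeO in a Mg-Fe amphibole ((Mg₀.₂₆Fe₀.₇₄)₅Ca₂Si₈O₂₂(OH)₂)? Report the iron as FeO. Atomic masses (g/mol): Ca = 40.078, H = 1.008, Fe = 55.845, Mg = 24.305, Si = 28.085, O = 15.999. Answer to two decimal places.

Formula mass = 929.051 g/mol.
3.70 Fe → 3.7000 mol FeO per formula unit; M(FeO) = 71.844, so FeO mass = 265.823 g.
265.823/929.051 × 100 = 28.61 wt%.

28.61 wt%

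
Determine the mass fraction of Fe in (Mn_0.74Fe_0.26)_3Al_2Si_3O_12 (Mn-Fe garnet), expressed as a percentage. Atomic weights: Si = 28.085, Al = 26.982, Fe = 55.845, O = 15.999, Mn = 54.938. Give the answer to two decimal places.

8.79 mass %

M((Mn_0.74Fe_0.26)_3Al_2Si_3O_12) = 495.728 g/mol.
Fe contributes 0.78 × 55.845 = 43.559 g per mole.
43.559/495.728 = 0.0879 → 8.79%.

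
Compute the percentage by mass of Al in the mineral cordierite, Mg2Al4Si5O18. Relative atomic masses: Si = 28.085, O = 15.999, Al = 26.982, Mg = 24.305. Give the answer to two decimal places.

Formula mass = 2*24.305 + 4*26.982 + 5*28.085 + 18*15.999 = 584.945 g/mol, of which 107.928 g is Al.
So Al makes up 107.928/584.945 = 0.1845 of the mass, i.e. 18.45%.

18.45 weight percent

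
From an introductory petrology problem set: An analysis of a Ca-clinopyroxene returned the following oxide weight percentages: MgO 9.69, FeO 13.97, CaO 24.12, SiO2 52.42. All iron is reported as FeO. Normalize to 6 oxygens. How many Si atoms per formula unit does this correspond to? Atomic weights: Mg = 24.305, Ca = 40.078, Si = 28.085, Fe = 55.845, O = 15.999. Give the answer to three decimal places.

2.006 Si apfu

9.69 wt% MgO ÷ 40.304 g/mol = 0.24042 mol, giving 0.24042 Mg and 0.24042 O.
13.97 wt% FeO ÷ 71.844 g/mol = 0.19445 mol, giving 0.19445 Fe and 0.19445 O.
24.12 wt% CaO ÷ 56.077 g/mol = 0.43012 mol, giving 0.43012 Ca and 0.43012 O.
52.42 wt% SiO2 ÷ 60.083 g/mol = 0.87246 mol, giving 0.87246 Si and 1.74492 O.
Oxygen sums to 2.60991; scaling by 6/2.60991 = 2.29893 puts the formula on 6 O.
Si: 0.87246 × 2.29893 = 2.006 atoms per formula unit.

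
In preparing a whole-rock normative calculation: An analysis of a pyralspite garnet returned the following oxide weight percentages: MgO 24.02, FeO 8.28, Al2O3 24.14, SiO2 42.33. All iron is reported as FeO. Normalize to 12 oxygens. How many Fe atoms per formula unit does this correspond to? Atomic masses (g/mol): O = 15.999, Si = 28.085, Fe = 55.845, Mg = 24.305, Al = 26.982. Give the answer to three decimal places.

MgO: 24.02/40.304 = 0.59597 mol → 0.59597 mol Mg, 0.59597 mol O.
FeO: 8.28/71.844 = 0.11525 mol → 0.11525 mol Fe, 0.11525 mol O.
Al2O3: 24.14/101.961 = 0.23676 mol → 0.47352 mol Al, 0.71028 mol O.
SiO2: 42.33/60.083 = 0.70453 mol → 0.70453 mol Si, 1.40906 mol O.
Total oxygen = 2.83056 mol. Normalization factor = 12/2.83056 = 4.23944.
Fe per 12 O = 0.11525 × 4.23944 = 0.489.

0.489 Fe apfu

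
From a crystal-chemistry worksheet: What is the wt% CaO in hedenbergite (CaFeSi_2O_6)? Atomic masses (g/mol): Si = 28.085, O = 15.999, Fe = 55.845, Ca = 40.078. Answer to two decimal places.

22.60 wt%

Molar mass of CaFeSi_2O_6 = 1*40.078 + 1*55.845 + 2*28.085 + 6*15.999 = 248.087 g/mol.
Each formula unit contains 1 Ca, equivalent to 1/1 = 1.0000 mol CaO.
M(CaO) = 1×40.078 + 1×15.999 = 56.077 g/mol.
Mass of CaO per formula unit = 1.0000 × 56.077 = 56.077 g.
CaO wt% = 56.077 / 248.087 × 100 = 22.60%.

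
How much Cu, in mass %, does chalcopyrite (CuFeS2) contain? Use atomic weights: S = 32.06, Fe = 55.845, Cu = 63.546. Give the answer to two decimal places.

M(CuFeS2) = 183.511 g/mol.
Cu contributes 1 × 63.546 = 63.546 g per mole.
63.546/183.511 = 0.3463 → 34.63%.

34.63 mass %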